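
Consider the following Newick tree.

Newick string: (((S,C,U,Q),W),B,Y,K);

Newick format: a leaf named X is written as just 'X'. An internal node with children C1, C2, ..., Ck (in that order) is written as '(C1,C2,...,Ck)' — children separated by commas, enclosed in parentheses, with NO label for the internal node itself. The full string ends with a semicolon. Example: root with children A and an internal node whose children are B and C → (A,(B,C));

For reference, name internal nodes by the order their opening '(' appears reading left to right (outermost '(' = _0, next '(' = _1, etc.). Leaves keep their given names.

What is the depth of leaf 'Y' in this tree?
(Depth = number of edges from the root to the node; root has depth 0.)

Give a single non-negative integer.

Answer: 1

Derivation:
Newick: (((S,C,U,Q),W),B,Y,K);
Naming internals by '(' encounter order: outermost '(' = _0, next = _1, ...
Query node: Y
Path from root: _0 -> Y
Depth of Y: 1 (number of edges from root)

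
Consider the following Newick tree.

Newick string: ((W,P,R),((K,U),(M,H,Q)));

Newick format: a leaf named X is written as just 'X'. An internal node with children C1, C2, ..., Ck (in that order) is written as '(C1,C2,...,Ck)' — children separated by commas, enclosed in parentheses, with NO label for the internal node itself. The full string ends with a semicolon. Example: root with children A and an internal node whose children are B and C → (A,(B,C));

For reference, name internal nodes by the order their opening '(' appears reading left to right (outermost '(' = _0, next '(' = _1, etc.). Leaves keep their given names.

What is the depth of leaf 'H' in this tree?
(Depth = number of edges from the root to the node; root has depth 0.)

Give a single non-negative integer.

Newick: ((W,P,R),((K,U),(M,H,Q)));
Naming internals by '(' encounter order: outermost '(' = _0, next = _1, ...
Query node: H
Path from root: _0 -> _2 -> _4 -> H
Depth of H: 3 (number of edges from root)

Answer: 3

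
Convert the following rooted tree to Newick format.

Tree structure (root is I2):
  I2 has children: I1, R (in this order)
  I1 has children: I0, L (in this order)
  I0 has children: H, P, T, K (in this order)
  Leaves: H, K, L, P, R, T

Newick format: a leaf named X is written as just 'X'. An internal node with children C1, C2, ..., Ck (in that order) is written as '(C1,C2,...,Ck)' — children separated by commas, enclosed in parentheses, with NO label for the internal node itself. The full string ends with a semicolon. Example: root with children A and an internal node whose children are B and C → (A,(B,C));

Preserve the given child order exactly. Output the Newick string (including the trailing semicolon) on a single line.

internal I2 with children ['I1', 'R']
  internal I1 with children ['I0', 'L']
    internal I0 with children ['H', 'P', 'T', 'K']
      leaf 'H' → 'H'
      leaf 'P' → 'P'
      leaf 'T' → 'T'
      leaf 'K' → 'K'
    → '(H,P,T,K)'
    leaf 'L' → 'L'
  → '((H,P,T,K),L)'
  leaf 'R' → 'R'
→ '(((H,P,T,K),L),R)'
Final: (((H,P,T,K),L),R);

Answer: (((H,P,T,K),L),R);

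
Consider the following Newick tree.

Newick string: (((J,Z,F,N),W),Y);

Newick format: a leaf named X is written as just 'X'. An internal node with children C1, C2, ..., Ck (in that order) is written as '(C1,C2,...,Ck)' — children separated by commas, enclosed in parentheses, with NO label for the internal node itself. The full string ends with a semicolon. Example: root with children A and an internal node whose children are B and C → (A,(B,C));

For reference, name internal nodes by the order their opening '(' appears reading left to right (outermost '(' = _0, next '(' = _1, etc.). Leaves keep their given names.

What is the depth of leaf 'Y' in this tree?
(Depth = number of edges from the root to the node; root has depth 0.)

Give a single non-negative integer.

Newick: (((J,Z,F,N),W),Y);
Naming internals by '(' encounter order: outermost '(' = _0, next = _1, ...
Query node: Y
Path from root: _0 -> Y
Depth of Y: 1 (number of edges from root)

Answer: 1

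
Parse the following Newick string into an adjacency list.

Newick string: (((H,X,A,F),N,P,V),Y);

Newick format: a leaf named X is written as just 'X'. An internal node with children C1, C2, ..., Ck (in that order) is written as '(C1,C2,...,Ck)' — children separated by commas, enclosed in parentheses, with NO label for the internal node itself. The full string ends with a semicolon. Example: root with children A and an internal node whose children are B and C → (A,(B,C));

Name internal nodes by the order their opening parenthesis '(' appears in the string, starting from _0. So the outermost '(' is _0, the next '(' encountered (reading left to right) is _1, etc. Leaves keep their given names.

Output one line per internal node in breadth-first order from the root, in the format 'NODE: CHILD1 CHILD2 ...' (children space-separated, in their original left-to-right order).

Input: (((H,X,A,F),N,P,V),Y);
Scanning left-to-right, naming '(' by encounter order:
  pos 0: '(' -> open internal node _0 (depth 1)
  pos 1: '(' -> open internal node _1 (depth 2)
  pos 2: '(' -> open internal node _2 (depth 3)
  pos 10: ')' -> close internal node _2 (now at depth 2)
  pos 17: ')' -> close internal node _1 (now at depth 1)
  pos 20: ')' -> close internal node _0 (now at depth 0)
Total internal nodes: 3
BFS adjacency from root:
  _0: _1 Y
  _1: _2 N P V
  _2: H X A F

Answer: _0: _1 Y
_1: _2 N P V
_2: H X A F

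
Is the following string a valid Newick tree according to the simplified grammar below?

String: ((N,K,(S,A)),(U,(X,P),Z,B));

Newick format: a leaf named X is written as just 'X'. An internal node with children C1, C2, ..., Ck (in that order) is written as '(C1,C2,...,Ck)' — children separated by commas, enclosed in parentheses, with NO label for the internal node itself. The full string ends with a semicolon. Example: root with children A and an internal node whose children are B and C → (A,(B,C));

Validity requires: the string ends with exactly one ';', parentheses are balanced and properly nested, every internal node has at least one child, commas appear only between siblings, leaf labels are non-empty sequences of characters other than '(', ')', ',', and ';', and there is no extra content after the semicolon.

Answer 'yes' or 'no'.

Answer: yes

Derivation:
Input: ((N,K,(S,A)),(U,(X,P),Z,B));
Paren balance: 5 '(' vs 5 ')' OK
Ends with single ';': True
Full parse: OK
Valid: True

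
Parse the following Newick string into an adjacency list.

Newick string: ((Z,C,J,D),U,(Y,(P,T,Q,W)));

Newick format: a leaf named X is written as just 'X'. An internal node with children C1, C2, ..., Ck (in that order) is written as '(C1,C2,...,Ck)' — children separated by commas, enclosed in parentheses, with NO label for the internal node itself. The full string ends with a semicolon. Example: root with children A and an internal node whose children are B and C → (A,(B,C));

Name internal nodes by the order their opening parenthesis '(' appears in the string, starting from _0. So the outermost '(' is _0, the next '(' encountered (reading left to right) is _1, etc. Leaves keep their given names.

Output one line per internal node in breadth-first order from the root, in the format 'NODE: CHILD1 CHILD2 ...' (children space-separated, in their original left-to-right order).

Input: ((Z,C,J,D),U,(Y,(P,T,Q,W)));
Scanning left-to-right, naming '(' by encounter order:
  pos 0: '(' -> open internal node _0 (depth 1)
  pos 1: '(' -> open internal node _1 (depth 2)
  pos 9: ')' -> close internal node _1 (now at depth 1)
  pos 13: '(' -> open internal node _2 (depth 2)
  pos 16: '(' -> open internal node _3 (depth 3)
  pos 24: ')' -> close internal node _3 (now at depth 2)
  pos 25: ')' -> close internal node _2 (now at depth 1)
  pos 26: ')' -> close internal node _0 (now at depth 0)
Total internal nodes: 4
BFS adjacency from root:
  _0: _1 U _2
  _1: Z C J D
  _2: Y _3
  _3: P T Q W

Answer: _0: _1 U _2
_1: Z C J D
_2: Y _3
_3: P T Q W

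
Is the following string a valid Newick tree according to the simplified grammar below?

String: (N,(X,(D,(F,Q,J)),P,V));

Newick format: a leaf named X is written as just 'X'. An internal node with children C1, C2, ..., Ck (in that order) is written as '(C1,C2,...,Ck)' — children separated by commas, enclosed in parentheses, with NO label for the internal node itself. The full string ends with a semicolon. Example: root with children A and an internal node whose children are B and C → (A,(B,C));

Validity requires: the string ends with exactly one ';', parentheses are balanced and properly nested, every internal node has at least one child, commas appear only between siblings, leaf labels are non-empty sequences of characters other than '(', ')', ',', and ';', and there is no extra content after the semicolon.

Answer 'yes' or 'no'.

Answer: yes

Derivation:
Input: (N,(X,(D,(F,Q,J)),P,V));
Paren balance: 4 '(' vs 4 ')' OK
Ends with single ';': True
Full parse: OK
Valid: True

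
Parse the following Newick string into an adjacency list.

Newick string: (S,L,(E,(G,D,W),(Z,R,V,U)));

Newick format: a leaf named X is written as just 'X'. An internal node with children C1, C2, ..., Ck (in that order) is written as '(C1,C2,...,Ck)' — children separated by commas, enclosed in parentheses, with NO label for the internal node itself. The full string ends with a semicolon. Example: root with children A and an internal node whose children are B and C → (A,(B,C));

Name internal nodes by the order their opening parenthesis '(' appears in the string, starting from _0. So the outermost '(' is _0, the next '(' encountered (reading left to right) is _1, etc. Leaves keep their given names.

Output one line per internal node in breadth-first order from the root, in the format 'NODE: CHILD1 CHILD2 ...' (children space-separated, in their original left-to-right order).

Answer: _0: S L _1
_1: E _2 _3
_2: G D W
_3: Z R V U

Derivation:
Input: (S,L,(E,(G,D,W),(Z,R,V,U)));
Scanning left-to-right, naming '(' by encounter order:
  pos 0: '(' -> open internal node _0 (depth 1)
  pos 5: '(' -> open internal node _1 (depth 2)
  pos 8: '(' -> open internal node _2 (depth 3)
  pos 14: ')' -> close internal node _2 (now at depth 2)
  pos 16: '(' -> open internal node _3 (depth 3)
  pos 24: ')' -> close internal node _3 (now at depth 2)
  pos 25: ')' -> close internal node _1 (now at depth 1)
  pos 26: ')' -> close internal node _0 (now at depth 0)
Total internal nodes: 4
BFS adjacency from root:
  _0: S L _1
  _1: E _2 _3
  _2: G D W
  _3: Z R V U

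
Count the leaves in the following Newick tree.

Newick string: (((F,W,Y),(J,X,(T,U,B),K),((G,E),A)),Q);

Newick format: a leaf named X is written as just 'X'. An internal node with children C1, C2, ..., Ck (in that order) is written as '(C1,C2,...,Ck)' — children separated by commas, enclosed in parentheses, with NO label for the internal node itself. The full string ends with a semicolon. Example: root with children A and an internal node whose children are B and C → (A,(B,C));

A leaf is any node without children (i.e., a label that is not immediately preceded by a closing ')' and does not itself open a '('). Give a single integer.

Answer: 13

Derivation:
Newick: (((F,W,Y),(J,X,(T,U,B),K),((G,E),A)),Q);
Scan left-to-right; a leaf is any maximal label run not followed by '(':
  pos 3: leaf 'F' → count = 1
  pos 5: leaf 'W' → count = 2
  pos 7: leaf 'Y' → count = 3
  pos 11: leaf 'J' → count = 4
  pos 13: leaf 'X' → count = 5
  pos 16: leaf 'T' → count = 6
  pos 18: leaf 'U' → count = 7
  pos 20: leaf 'B' → count = 8
  pos 23: leaf 'K' → count = 9
  pos 28: leaf 'G' → count = 10
  pos 30: leaf 'E' → count = 11
  pos 33: leaf 'A' → count = 12
  pos 37: leaf 'Q' → count = 13
Total leaves: 13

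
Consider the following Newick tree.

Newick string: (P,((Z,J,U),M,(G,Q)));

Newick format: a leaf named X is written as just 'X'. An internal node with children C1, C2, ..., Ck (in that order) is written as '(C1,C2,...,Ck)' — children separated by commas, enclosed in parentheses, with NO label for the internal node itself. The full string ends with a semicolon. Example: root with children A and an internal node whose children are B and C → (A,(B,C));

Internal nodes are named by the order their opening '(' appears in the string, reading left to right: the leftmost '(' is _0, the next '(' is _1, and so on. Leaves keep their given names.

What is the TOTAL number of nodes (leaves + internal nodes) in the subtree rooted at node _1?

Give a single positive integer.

Newick: (P,((Z,J,U),M,(G,Q)));
Locate _1: it is the '(' at position 3 (the 2nd '(' reading left to right).
Query: subtree rooted at _1
_1: subtree_size = 1 + 8
  _2: subtree_size = 1 + 3
    Z: subtree_size = 1 + 0
    J: subtree_size = 1 + 0
    U: subtree_size = 1 + 0
  M: subtree_size = 1 + 0
  _3: subtree_size = 1 + 2
    G: subtree_size = 1 + 0
    Q: subtree_size = 1 + 0
Total subtree size of _1: 9

Answer: 9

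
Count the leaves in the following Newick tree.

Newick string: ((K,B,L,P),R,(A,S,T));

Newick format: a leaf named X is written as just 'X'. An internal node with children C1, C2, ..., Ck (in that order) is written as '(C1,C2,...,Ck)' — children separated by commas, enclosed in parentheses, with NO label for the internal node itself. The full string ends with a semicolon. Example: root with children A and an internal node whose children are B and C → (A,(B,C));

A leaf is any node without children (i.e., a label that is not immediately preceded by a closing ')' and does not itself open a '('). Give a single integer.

Answer: 8

Derivation:
Newick: ((K,B,L,P),R,(A,S,T));
Scan left-to-right; a leaf is any maximal label run not followed by '(':
  pos 2: leaf 'K' → count = 1
  pos 4: leaf 'B' → count = 2
  pos 6: leaf 'L' → count = 3
  pos 8: leaf 'P' → count = 4
  pos 11: leaf 'R' → count = 5
  pos 14: leaf 'A' → count = 6
  pos 16: leaf 'S' → count = 7
  pos 18: leaf 'T' → count = 8
Total leaves: 8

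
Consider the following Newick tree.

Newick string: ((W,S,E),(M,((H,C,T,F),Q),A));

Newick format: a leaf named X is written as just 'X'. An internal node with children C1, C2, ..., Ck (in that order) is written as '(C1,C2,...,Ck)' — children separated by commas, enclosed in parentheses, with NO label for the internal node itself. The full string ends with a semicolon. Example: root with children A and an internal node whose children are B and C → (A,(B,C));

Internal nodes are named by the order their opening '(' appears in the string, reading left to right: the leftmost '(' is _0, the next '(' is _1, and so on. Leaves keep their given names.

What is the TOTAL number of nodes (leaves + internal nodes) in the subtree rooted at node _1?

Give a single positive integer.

Answer: 4

Derivation:
Newick: ((W,S,E),(M,((H,C,T,F),Q),A));
Locate _1: it is the '(' at position 1 (the 2nd '(' reading left to right).
Query: subtree rooted at _1
_1: subtree_size = 1 + 3
  W: subtree_size = 1 + 0
  S: subtree_size = 1 + 0
  E: subtree_size = 1 + 0
Total subtree size of _1: 4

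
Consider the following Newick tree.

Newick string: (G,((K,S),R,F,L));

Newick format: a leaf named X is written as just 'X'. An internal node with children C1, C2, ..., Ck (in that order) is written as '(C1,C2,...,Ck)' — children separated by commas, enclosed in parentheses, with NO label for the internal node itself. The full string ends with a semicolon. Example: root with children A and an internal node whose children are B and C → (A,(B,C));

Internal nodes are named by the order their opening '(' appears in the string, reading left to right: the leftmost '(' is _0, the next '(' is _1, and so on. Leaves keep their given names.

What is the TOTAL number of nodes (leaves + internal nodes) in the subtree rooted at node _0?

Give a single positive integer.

Newick: (G,((K,S),R,F,L));
Locate _0: it is the '(' at position 0 (the 1st '(' reading left to right).
Query: subtree rooted at _0
_0: subtree_size = 1 + 8
  G: subtree_size = 1 + 0
  _1: subtree_size = 1 + 6
    _2: subtree_size = 1 + 2
      K: subtree_size = 1 + 0
      S: subtree_size = 1 + 0
    R: subtree_size = 1 + 0
    F: subtree_size = 1 + 0
    L: subtree_size = 1 + 0
Total subtree size of _0: 9

Answer: 9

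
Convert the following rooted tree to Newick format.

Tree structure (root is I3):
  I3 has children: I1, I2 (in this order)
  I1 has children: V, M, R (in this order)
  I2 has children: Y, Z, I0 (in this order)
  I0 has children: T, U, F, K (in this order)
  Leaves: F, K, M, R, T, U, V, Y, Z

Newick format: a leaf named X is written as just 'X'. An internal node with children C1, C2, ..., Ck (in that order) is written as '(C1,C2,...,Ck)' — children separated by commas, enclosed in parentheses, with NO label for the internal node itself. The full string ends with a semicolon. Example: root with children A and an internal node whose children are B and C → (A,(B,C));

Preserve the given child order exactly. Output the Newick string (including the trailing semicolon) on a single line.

internal I3 with children ['I1', 'I2']
  internal I1 with children ['V', 'M', 'R']
    leaf 'V' → 'V'
    leaf 'M' → 'M'
    leaf 'R' → 'R'
  → '(V,M,R)'
  internal I2 with children ['Y', 'Z', 'I0']
    leaf 'Y' → 'Y'
    leaf 'Z' → 'Z'
    internal I0 with children ['T', 'U', 'F', 'K']
      leaf 'T' → 'T'
      leaf 'U' → 'U'
      leaf 'F' → 'F'
      leaf 'K' → 'K'
    → '(T,U,F,K)'
  → '(Y,Z,(T,U,F,K))'
→ '((V,M,R),(Y,Z,(T,U,F,K)))'
Final: ((V,M,R),(Y,Z,(T,U,F,K)));

Answer: ((V,M,R),(Y,Z,(T,U,F,K)));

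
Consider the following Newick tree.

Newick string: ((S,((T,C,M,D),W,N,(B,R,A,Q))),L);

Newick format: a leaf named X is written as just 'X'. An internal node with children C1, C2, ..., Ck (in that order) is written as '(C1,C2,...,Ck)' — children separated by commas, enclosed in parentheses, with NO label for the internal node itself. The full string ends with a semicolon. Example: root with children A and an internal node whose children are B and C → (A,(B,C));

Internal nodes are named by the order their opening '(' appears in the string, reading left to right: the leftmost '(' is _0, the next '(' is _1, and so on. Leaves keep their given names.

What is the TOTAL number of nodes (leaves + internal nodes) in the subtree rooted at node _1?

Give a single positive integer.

Answer: 15

Derivation:
Newick: ((S,((T,C,M,D),W,N,(B,R,A,Q))),L);
Locate _1: it is the '(' at position 1 (the 2nd '(' reading left to right).
Query: subtree rooted at _1
_1: subtree_size = 1 + 14
  S: subtree_size = 1 + 0
  _2: subtree_size = 1 + 12
    _3: subtree_size = 1 + 4
      T: subtree_size = 1 + 0
      C: subtree_size = 1 + 0
      M: subtree_size = 1 + 0
      D: subtree_size = 1 + 0
    W: subtree_size = 1 + 0
    N: subtree_size = 1 + 0
    _4: subtree_size = 1 + 4
      B: subtree_size = 1 + 0
      R: subtree_size = 1 + 0
      A: subtree_size = 1 + 0
      Q: subtree_size = 1 + 0
Total subtree size of _1: 15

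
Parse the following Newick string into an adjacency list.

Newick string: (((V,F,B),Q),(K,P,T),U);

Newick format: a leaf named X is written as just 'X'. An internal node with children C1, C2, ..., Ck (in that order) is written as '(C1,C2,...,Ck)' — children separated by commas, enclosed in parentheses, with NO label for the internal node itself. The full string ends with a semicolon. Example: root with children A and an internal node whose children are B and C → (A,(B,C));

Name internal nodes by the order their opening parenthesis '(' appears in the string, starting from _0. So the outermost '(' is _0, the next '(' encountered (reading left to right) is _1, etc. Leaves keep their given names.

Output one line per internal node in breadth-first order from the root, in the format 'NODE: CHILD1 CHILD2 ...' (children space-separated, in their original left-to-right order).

Answer: _0: _1 _3 U
_1: _2 Q
_3: K P T
_2: V F B

Derivation:
Input: (((V,F,B),Q),(K,P,T),U);
Scanning left-to-right, naming '(' by encounter order:
  pos 0: '(' -> open internal node _0 (depth 1)
  pos 1: '(' -> open internal node _1 (depth 2)
  pos 2: '(' -> open internal node _2 (depth 3)
  pos 8: ')' -> close internal node _2 (now at depth 2)
  pos 11: ')' -> close internal node _1 (now at depth 1)
  pos 13: '(' -> open internal node _3 (depth 2)
  pos 19: ')' -> close internal node _3 (now at depth 1)
  pos 22: ')' -> close internal node _0 (now at depth 0)
Total internal nodes: 4
BFS adjacency from root:
  _0: _1 _3 U
  _1: _2 Q
  _3: K P T
  _2: V F B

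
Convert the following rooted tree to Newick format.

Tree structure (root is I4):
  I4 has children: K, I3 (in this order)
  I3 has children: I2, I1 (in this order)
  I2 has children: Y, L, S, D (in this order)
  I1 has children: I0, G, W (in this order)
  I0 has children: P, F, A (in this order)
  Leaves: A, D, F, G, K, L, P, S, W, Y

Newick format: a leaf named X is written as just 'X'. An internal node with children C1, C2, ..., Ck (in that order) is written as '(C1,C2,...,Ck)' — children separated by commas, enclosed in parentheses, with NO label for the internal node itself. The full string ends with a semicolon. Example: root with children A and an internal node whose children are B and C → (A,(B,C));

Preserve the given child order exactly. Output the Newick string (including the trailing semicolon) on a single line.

internal I4 with children ['K', 'I3']
  leaf 'K' → 'K'
  internal I3 with children ['I2', 'I1']
    internal I2 with children ['Y', 'L', 'S', 'D']
      leaf 'Y' → 'Y'
      leaf 'L' → 'L'
      leaf 'S' → 'S'
      leaf 'D' → 'D'
    → '(Y,L,S,D)'
    internal I1 with children ['I0', 'G', 'W']
      internal I0 with children ['P', 'F', 'A']
        leaf 'P' → 'P'
        leaf 'F' → 'F'
        leaf 'A' → 'A'
      → '(P,F,A)'
      leaf 'G' → 'G'
      leaf 'W' → 'W'
    → '((P,F,A),G,W)'
  → '((Y,L,S,D),((P,F,A),G,W))'
→ '(K,((Y,L,S,D),((P,F,A),G,W)))'
Final: (K,((Y,L,S,D),((P,F,A),G,W)));

Answer: (K,((Y,L,S,D),((P,F,A),G,W)));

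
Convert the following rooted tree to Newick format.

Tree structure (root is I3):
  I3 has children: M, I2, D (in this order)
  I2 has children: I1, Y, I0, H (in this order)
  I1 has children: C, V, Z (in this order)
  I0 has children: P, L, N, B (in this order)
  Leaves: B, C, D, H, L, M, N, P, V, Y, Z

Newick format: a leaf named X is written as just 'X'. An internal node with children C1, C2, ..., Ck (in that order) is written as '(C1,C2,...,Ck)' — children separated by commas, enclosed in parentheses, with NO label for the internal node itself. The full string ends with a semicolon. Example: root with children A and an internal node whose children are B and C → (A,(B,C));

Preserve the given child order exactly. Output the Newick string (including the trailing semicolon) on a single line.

internal I3 with children ['M', 'I2', 'D']
  leaf 'M' → 'M'
  internal I2 with children ['I1', 'Y', 'I0', 'H']
    internal I1 with children ['C', 'V', 'Z']
      leaf 'C' → 'C'
      leaf 'V' → 'V'
      leaf 'Z' → 'Z'
    → '(C,V,Z)'
    leaf 'Y' → 'Y'
    internal I0 with children ['P', 'L', 'N', 'B']
      leaf 'P' → 'P'
      leaf 'L' → 'L'
      leaf 'N' → 'N'
      leaf 'B' → 'B'
    → '(P,L,N,B)'
    leaf 'H' → 'H'
  → '((C,V,Z),Y,(P,L,N,B),H)'
  leaf 'D' → 'D'
→ '(M,((C,V,Z),Y,(P,L,N,B),H),D)'
Final: (M,((C,V,Z),Y,(P,L,N,B),H),D);

Answer: (M,((C,V,Z),Y,(P,L,N,B),H),D);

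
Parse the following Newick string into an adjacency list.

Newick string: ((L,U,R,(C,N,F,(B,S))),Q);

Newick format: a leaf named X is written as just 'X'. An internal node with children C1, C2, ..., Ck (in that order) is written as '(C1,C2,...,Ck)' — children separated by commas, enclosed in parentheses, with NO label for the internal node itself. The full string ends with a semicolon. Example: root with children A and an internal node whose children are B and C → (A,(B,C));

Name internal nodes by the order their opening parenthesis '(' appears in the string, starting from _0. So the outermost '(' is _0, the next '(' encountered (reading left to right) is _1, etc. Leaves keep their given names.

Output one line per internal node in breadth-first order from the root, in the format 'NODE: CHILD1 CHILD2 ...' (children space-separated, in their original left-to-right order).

Input: ((L,U,R,(C,N,F,(B,S))),Q);
Scanning left-to-right, naming '(' by encounter order:
  pos 0: '(' -> open internal node _0 (depth 1)
  pos 1: '(' -> open internal node _1 (depth 2)
  pos 8: '(' -> open internal node _2 (depth 3)
  pos 15: '(' -> open internal node _3 (depth 4)
  pos 19: ')' -> close internal node _3 (now at depth 3)
  pos 20: ')' -> close internal node _2 (now at depth 2)
  pos 21: ')' -> close internal node _1 (now at depth 1)
  pos 24: ')' -> close internal node _0 (now at depth 0)
Total internal nodes: 4
BFS adjacency from root:
  _0: _1 Q
  _1: L U R _2
  _2: C N F _3
  _3: B S

Answer: _0: _1 Q
_1: L U R _2
_2: C N F _3
_3: B S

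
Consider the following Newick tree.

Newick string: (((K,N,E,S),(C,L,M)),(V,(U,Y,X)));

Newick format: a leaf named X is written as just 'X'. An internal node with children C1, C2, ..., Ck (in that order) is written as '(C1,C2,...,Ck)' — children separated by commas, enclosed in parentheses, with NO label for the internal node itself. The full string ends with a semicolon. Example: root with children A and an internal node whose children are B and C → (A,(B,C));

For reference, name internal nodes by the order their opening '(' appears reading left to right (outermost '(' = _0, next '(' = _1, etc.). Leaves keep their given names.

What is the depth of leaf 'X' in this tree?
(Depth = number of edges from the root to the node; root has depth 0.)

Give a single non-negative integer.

Newick: (((K,N,E,S),(C,L,M)),(V,(U,Y,X)));
Naming internals by '(' encounter order: outermost '(' = _0, next = _1, ...
Query node: X
Path from root: _0 -> _4 -> _5 -> X
Depth of X: 3 (number of edges from root)

Answer: 3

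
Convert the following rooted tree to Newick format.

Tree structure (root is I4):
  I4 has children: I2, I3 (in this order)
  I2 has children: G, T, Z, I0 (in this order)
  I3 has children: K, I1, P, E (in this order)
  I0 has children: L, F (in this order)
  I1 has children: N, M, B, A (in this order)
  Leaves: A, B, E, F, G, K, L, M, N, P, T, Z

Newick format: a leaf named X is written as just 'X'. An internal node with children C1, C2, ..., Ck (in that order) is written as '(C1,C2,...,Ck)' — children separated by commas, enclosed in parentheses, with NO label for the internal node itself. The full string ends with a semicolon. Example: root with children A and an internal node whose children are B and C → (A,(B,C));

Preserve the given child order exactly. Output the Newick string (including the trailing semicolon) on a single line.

Answer: ((G,T,Z,(L,F)),(K,(N,M,B,A),P,E));

Derivation:
internal I4 with children ['I2', 'I3']
  internal I2 with children ['G', 'T', 'Z', 'I0']
    leaf 'G' → 'G'
    leaf 'T' → 'T'
    leaf 'Z' → 'Z'
    internal I0 with children ['L', 'F']
      leaf 'L' → 'L'
      leaf 'F' → 'F'
    → '(L,F)'
  → '(G,T,Z,(L,F))'
  internal I3 with children ['K', 'I1', 'P', 'E']
    leaf 'K' → 'K'
    internal I1 with children ['N', 'M', 'B', 'A']
      leaf 'N' → 'N'
      leaf 'M' → 'M'
      leaf 'B' → 'B'
      leaf 'A' → 'A'
    → '(N,M,B,A)'
    leaf 'P' → 'P'
    leaf 'E' → 'E'
  → '(K,(N,M,B,A),P,E)'
→ '((G,T,Z,(L,F)),(K,(N,M,B,A),P,E))'
Final: ((G,T,Z,(L,F)),(K,(N,M,B,A),P,E));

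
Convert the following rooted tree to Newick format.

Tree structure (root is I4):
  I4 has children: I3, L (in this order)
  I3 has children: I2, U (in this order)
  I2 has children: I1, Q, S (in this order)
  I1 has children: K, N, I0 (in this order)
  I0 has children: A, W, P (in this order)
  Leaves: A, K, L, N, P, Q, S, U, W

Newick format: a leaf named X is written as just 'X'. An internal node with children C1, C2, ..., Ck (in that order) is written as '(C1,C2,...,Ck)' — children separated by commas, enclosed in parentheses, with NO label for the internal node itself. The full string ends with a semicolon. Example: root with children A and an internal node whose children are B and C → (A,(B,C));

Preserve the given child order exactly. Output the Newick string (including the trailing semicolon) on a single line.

Answer: ((((K,N,(A,W,P)),Q,S),U),L);

Derivation:
internal I4 with children ['I3', 'L']
  internal I3 with children ['I2', 'U']
    internal I2 with children ['I1', 'Q', 'S']
      internal I1 with children ['K', 'N', 'I0']
        leaf 'K' → 'K'
        leaf 'N' → 'N'
        internal I0 with children ['A', 'W', 'P']
          leaf 'A' → 'A'
          leaf 'W' → 'W'
          leaf 'P' → 'P'
        → '(A,W,P)'
      → '(K,N,(A,W,P))'
      leaf 'Q' → 'Q'
      leaf 'S' → 'S'
    → '((K,N,(A,W,P)),Q,S)'
    leaf 'U' → 'U'
  → '(((K,N,(A,W,P)),Q,S),U)'
  leaf 'L' → 'L'
→ '((((K,N,(A,W,P)),Q,S),U),L)'
Final: ((((K,N,(A,W,P)),Q,S),U),L);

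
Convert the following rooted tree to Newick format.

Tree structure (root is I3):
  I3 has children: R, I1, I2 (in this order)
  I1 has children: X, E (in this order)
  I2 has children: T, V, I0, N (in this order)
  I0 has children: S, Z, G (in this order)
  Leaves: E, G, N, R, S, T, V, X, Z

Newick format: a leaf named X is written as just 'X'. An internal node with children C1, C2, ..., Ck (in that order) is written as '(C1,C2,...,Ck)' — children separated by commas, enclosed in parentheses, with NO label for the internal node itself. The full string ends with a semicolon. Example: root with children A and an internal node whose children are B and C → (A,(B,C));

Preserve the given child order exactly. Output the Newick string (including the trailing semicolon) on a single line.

Answer: (R,(X,E),(T,V,(S,Z,G),N));

Derivation:
internal I3 with children ['R', 'I1', 'I2']
  leaf 'R' → 'R'
  internal I1 with children ['X', 'E']
    leaf 'X' → 'X'
    leaf 'E' → 'E'
  → '(X,E)'
  internal I2 with children ['T', 'V', 'I0', 'N']
    leaf 'T' → 'T'
    leaf 'V' → 'V'
    internal I0 with children ['S', 'Z', 'G']
      leaf 'S' → 'S'
      leaf 'Z' → 'Z'
      leaf 'G' → 'G'
    → '(S,Z,G)'
    leaf 'N' → 'N'
  → '(T,V,(S,Z,G),N)'
→ '(R,(X,E),(T,V,(S,Z,G),N))'
Final: (R,(X,E),(T,V,(S,Z,G),N));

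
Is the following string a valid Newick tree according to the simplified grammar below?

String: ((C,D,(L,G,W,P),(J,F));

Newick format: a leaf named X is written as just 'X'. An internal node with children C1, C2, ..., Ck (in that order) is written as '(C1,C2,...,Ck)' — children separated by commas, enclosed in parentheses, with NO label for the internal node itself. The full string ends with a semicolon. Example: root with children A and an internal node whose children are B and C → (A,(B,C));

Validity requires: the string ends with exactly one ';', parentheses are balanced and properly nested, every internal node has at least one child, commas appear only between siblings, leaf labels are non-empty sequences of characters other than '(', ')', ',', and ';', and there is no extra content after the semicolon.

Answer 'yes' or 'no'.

Answer: no

Derivation:
Input: ((C,D,(L,G,W,P),(J,F));
Paren balance: 4 '(' vs 3 ')' MISMATCH
Ends with single ';': True
Full parse: FAILS (expected , or ) at pos 22)
Valid: False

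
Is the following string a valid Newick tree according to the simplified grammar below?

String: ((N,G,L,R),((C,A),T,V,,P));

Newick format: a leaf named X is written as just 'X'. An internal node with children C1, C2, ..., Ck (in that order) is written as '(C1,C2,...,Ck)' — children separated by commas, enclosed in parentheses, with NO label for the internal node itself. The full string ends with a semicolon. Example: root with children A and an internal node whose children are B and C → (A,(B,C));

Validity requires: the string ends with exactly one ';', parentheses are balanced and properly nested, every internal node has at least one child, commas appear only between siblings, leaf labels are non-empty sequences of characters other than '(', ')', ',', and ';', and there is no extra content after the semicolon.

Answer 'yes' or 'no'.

Input: ((N,G,L,R),((C,A),T,V,,P));
Paren balance: 4 '(' vs 4 ')' OK
Ends with single ';': True
Full parse: FAILS (empty leaf label at pos 22)
Valid: False

Answer: no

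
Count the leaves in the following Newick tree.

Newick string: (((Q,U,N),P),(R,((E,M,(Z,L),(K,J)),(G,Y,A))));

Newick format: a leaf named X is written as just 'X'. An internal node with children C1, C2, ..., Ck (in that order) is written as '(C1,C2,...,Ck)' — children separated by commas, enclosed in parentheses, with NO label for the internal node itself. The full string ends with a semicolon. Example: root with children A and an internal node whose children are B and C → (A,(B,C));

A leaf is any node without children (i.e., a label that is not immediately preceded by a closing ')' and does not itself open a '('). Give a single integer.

Answer: 14

Derivation:
Newick: (((Q,U,N),P),(R,((E,M,(Z,L),(K,J)),(G,Y,A))));
Scan left-to-right; a leaf is any maximal label run not followed by '(':
  pos 3: leaf 'Q' → count = 1
  pos 5: leaf 'U' → count = 2
  pos 7: leaf 'N' → count = 3
  pos 10: leaf 'P' → count = 4
  pos 14: leaf 'R' → count = 5
  pos 18: leaf 'E' → count = 6
  pos 20: leaf 'M' → count = 7
  pos 23: leaf 'Z' → count = 8
  pos 25: leaf 'L' → count = 9
  pos 29: leaf 'K' → count = 10
  pos 31: leaf 'J' → count = 11
  pos 36: leaf 'G' → count = 12
  pos 38: leaf 'Y' → count = 13
  pos 40: leaf 'A' → count = 14
Total leaves: 14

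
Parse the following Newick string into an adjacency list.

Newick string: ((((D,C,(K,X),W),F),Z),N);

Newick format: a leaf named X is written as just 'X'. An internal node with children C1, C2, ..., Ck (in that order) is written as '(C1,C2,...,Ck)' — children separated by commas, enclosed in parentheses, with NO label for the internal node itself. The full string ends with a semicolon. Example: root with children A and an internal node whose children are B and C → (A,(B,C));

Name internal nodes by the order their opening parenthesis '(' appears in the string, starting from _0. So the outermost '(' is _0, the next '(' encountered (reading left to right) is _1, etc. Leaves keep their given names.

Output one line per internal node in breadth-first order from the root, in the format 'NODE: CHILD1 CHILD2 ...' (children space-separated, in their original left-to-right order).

Input: ((((D,C,(K,X),W),F),Z),N);
Scanning left-to-right, naming '(' by encounter order:
  pos 0: '(' -> open internal node _0 (depth 1)
  pos 1: '(' -> open internal node _1 (depth 2)
  pos 2: '(' -> open internal node _2 (depth 3)
  pos 3: '(' -> open internal node _3 (depth 4)
  pos 8: '(' -> open internal node _4 (depth 5)
  pos 12: ')' -> close internal node _4 (now at depth 4)
  pos 15: ')' -> close internal node _3 (now at depth 3)
  pos 18: ')' -> close internal node _2 (now at depth 2)
  pos 21: ')' -> close internal node _1 (now at depth 1)
  pos 24: ')' -> close internal node _0 (now at depth 0)
Total internal nodes: 5
BFS adjacency from root:
  _0: _1 N
  _1: _2 Z
  _2: _3 F
  _3: D C _4 W
  _4: K X

Answer: _0: _1 N
_1: _2 Z
_2: _3 F
_3: D C _4 W
_4: K X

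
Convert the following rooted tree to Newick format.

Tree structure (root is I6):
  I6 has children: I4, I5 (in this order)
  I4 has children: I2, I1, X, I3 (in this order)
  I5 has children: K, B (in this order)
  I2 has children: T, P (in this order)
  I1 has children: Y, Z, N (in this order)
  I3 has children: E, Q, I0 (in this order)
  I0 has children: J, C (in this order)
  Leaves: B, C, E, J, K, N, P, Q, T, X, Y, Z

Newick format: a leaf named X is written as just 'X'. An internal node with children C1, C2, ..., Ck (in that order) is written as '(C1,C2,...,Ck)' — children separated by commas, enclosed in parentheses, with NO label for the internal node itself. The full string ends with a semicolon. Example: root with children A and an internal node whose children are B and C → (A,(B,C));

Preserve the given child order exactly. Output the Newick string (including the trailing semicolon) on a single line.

internal I6 with children ['I4', 'I5']
  internal I4 with children ['I2', 'I1', 'X', 'I3']
    internal I2 with children ['T', 'P']
      leaf 'T' → 'T'
      leaf 'P' → 'P'
    → '(T,P)'
    internal I1 with children ['Y', 'Z', 'N']
      leaf 'Y' → 'Y'
      leaf 'Z' → 'Z'
      leaf 'N' → 'N'
    → '(Y,Z,N)'
    leaf 'X' → 'X'
    internal I3 with children ['E', 'Q', 'I0']
      leaf 'E' → 'E'
      leaf 'Q' → 'Q'
      internal I0 with children ['J', 'C']
        leaf 'J' → 'J'
        leaf 'C' → 'C'
      → '(J,C)'
    → '(E,Q,(J,C))'
  → '((T,P),(Y,Z,N),X,(E,Q,(J,C)))'
  internal I5 with children ['K', 'B']
    leaf 'K' → 'K'
    leaf 'B' → 'B'
  → '(K,B)'
→ '(((T,P),(Y,Z,N),X,(E,Q,(J,C))),(K,B))'
Final: (((T,P),(Y,Z,N),X,(E,Q,(J,C))),(K,B));

Answer: (((T,P),(Y,Z,N),X,(E,Q,(J,C))),(K,B));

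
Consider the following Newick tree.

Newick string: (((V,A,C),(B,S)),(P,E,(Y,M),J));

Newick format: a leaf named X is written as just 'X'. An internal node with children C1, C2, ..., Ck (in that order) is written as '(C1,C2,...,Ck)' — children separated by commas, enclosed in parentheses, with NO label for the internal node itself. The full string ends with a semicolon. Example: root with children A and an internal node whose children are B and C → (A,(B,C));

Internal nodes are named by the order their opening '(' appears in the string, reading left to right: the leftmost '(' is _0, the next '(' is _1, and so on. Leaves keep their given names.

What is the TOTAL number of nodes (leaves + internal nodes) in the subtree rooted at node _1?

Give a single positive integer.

Answer: 8

Derivation:
Newick: (((V,A,C),(B,S)),(P,E,(Y,M),J));
Locate _1: it is the '(' at position 1 (the 2nd '(' reading left to right).
Query: subtree rooted at _1
_1: subtree_size = 1 + 7
  _2: subtree_size = 1 + 3
    V: subtree_size = 1 + 0
    A: subtree_size = 1 + 0
    C: subtree_size = 1 + 0
  _3: subtree_size = 1 + 2
    B: subtree_size = 1 + 0
    S: subtree_size = 1 + 0
Total subtree size of _1: 8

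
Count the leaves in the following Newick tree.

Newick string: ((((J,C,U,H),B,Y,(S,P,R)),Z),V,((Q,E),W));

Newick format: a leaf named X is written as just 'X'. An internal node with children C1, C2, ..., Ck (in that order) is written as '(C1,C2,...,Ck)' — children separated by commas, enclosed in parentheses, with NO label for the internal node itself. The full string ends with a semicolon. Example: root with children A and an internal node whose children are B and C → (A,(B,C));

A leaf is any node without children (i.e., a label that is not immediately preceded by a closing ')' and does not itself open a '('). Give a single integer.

Newick: ((((J,C,U,H),B,Y,(S,P,R)),Z),V,((Q,E),W));
Scan left-to-right; a leaf is any maximal label run not followed by '(':
  pos 4: leaf 'J' → count = 1
  pos 6: leaf 'C' → count = 2
  pos 8: leaf 'U' → count = 3
  pos 10: leaf 'H' → count = 4
  pos 13: leaf 'B' → count = 5
  pos 15: leaf 'Y' → count = 6
  pos 18: leaf 'S' → count = 7
  pos 20: leaf 'P' → count = 8
  pos 22: leaf 'R' → count = 9
  pos 26: leaf 'Z' → count = 10
  pos 29: leaf 'V' → count = 11
  pos 33: leaf 'Q' → count = 12
  pos 35: leaf 'E' → count = 13
  pos 38: leaf 'W' → count = 14
Total leaves: 14

Answer: 14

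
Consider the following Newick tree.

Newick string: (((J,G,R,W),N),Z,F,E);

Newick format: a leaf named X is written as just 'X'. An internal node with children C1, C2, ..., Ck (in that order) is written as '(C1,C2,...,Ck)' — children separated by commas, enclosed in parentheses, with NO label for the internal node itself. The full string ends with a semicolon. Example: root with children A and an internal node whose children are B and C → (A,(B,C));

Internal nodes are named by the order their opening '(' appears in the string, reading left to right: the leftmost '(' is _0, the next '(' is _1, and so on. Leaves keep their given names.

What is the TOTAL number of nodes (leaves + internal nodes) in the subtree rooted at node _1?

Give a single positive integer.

Answer: 7

Derivation:
Newick: (((J,G,R,W),N),Z,F,E);
Locate _1: it is the '(' at position 1 (the 2nd '(' reading left to right).
Query: subtree rooted at _1
_1: subtree_size = 1 + 6
  _2: subtree_size = 1 + 4
    J: subtree_size = 1 + 0
    G: subtree_size = 1 + 0
    R: subtree_size = 1 + 0
    W: subtree_size = 1 + 0
  N: subtree_size = 1 + 0
Total subtree size of _1: 7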